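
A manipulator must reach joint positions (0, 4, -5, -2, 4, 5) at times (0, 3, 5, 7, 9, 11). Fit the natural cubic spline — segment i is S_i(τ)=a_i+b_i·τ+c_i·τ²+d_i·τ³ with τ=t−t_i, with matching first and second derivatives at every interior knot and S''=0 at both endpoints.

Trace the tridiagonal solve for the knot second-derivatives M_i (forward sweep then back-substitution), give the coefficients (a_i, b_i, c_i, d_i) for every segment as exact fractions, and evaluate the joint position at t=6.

  seg 0: a=0 b=11587/3180 c=0 d=-2449/9540
  seg 1: a=4 b=-5227/1590 c=-2449/1060 d=5419/6360
  seg 2: a=-5 b=-1832/795 c=297/106 d=-2861/6360
  seg 3: a=-2 b=5573/1590 c=109/1060 d=-113/636
  seg 4: a=4 b=2837/1590 c=-1021/1060 d=1021/6360
S(6) = -10499/2120

Δ: Δ0=4/3, Δ1=-9/2, Δ2=3/2, Δ3=3, Δ4=1/2
row 1: diag=10, rhs=-35; c'=1/5, d'=-7/2
row 2: denom=8−2·1/5=38/5; d'=(36−2·-7/2)/(38/5)=215/38
row 3: denom=8−2·5/19=142/19; d'=(9−2·215/38)/(142/19)=-22/71
row 4: denom=8−2·19/71=530/71; d'=(-15−2·-22/71)/(530/71)=-1021/530
back: M4=-1021/530
back: M3=-22/71−19/71·-1021/530=109/530
back: M2=215/38−5/19·109/530=297/53
back: M1=-7/2−1/5·297/53=-2449/530
M: M0=0, M1=-2449/530, M2=297/53, M3=109/530, M4=-1021/530, M5=0
seg 0: a=0, c=M0/2=0, d=(M1−M0)/(6·3)=-2449/9540, b=Δ0−h0·(2M0+M1)/6=11587/3180
seg 1: a=4, c=M1/2=-2449/1060, d=(M2−M1)/(6·2)=5419/6360, b=Δ1−h1·(2M1+M2)/6=-5227/1590
seg 2: a=-5, c=M2/2=297/106, d=(M3−M2)/(6·2)=-2861/6360, b=Δ2−h2·(2M2+M3)/6=-1832/795
seg 3: a=-2, c=M3/2=109/1060, d=(M4−M3)/(6·2)=-113/636, b=Δ3−h3·(2M3+M4)/6=5573/1590
seg 4: a=4, c=M4/2=-1021/1060, d=(M5−M4)/(6·2)=1021/6360, b=Δ4−h4·(2M4+M5)/6=2837/1590
t_q=6 → seg 2, τ=1; S=-5+-1832/795·τ+297/106·τ²+-2861/6360·τ³=-10499/2120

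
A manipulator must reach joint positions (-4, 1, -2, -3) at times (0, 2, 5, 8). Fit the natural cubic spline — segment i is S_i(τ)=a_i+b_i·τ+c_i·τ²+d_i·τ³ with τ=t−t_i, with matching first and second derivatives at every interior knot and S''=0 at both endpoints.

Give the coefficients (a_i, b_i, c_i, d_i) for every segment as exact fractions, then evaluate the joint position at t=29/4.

  seg 0: a=-4 b=731/222 c=0 d=-22/111
  seg 1: a=1 b=203/222 c=-44/37 d=367/1998
  seg 2: a=-2 b=-140/111 c=103/222 d=-103/1998
S(29/4) = -14569/4736

Δ: Δ0=5/2, Δ1=-1, Δ2=-1/3
row 1: diag=10, rhs=-21; c'=3/10, d'=-21/10
row 2: denom=12−3·3/10=111/10; d'=(4−3·-21/10)/(111/10)=103/111
back: M2=103/111
back: M1=-21/10−3/10·103/111=-88/37
M: M0=0, M1=-88/37, M2=103/111, M3=0
seg 0: a=-4, c=M0/2=0, d=(M1−M0)/(6·2)=-22/111, b=Δ0−h0·(2M0+M1)/6=731/222
seg 1: a=1, c=M1/2=-44/37, d=(M2−M1)/(6·3)=367/1998, b=Δ1−h1·(2M1+M2)/6=203/222
seg 2: a=-2, c=M2/2=103/222, d=(M3−M2)/(6·3)=-103/1998, b=Δ2−h2·(2M2+M3)/6=-140/111
t_q=29/4 → seg 2, τ=9/4; S=-2+-140/111·τ+103/222·τ²+-103/1998·τ³=-14569/4736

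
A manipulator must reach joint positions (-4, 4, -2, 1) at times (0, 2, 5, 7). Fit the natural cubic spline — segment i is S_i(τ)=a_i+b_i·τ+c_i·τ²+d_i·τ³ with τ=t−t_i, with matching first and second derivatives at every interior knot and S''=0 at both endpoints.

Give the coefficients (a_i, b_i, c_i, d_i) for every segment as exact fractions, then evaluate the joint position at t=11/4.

Δ: Δ0=4, Δ1=-2, Δ2=3/2
row 1: diag=10, rhs=-36; c'=3/10, d'=-18/5
row 2: denom=10−3·3/10=91/10; d'=(21−3·-18/5)/(91/10)=318/91
back: M2=318/91
back: M1=-18/5−3/10·318/91=-423/91
M: M0=0, M1=-423/91, M2=318/91, M3=0
seg 0: a=-4, c=M0/2=0, d=(M1−M0)/(6·2)=-141/364, b=Δ0−h0·(2M0+M1)/6=505/91
seg 1: a=4, c=M1/2=-423/182, d=(M2−M1)/(6·3)=19/42, b=Δ1−h1·(2M1+M2)/6=82/91
seg 2: a=-2, c=M2/2=159/91, d=(M3−M2)/(6·2)=-53/182, b=Δ2−h2·(2M2+M3)/6=-151/182
t_q=11/4 → seg 1, τ=3/4; S=4+82/91·τ+-423/182·τ²+19/42·τ³=41459/11648

  seg 0: a=-4 b=505/91 c=0 d=-141/364
  seg 1: a=4 b=82/91 c=-423/182 d=19/42
  seg 2: a=-2 b=-151/182 c=159/91 d=-53/182
S(11/4) = 41459/11648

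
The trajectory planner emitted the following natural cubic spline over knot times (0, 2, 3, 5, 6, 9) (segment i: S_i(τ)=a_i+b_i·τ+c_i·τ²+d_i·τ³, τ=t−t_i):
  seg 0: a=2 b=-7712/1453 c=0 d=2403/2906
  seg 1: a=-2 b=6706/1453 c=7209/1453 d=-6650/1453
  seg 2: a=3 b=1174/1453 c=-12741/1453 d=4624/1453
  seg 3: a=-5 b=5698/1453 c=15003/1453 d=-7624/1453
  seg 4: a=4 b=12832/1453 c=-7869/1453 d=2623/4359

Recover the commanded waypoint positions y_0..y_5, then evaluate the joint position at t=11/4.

y_0=2 y_1=-2 y_2=3 y_3=-5 y_4=4 y_5=-2
S(11/4) = 107939/46496

y_0 = S_0(0) = a_0 = 2
y_1 = S_1(0) = a_1 = -2
y_2 = S_2(0) = a_2 = 3
y_3 = S_3(0) = a_3 = -5
y_4 = S_4(0) = a_4 = 4
y_5 = S_4(3) = -2
t_q=11/4 is in segment 1 (τ=3/4); S_1(τ)=107939/46496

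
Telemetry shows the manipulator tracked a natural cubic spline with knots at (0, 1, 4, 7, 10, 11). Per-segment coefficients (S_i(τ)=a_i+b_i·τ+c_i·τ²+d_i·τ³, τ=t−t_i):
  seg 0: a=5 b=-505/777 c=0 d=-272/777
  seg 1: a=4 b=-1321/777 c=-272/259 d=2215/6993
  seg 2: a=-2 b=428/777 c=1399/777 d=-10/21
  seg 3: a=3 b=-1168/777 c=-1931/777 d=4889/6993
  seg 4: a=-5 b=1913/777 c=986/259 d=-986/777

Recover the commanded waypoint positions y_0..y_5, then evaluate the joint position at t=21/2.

y_0=5 y_1=4 y_2=-2 y_3=3 y_4=-5 y_5=0
S(21/2) = -3083/1036

y_0 = S_0(0) = a_0 = 5
y_1 = S_1(0) = a_1 = 4
y_2 = S_2(0) = a_2 = -2
y_3 = S_3(0) = a_3 = 3
y_4 = S_4(0) = a_4 = -5
y_5 = S_4(1) = 0
t_q=21/2 is in segment 4 (τ=1/2); S_4(τ)=-3083/1036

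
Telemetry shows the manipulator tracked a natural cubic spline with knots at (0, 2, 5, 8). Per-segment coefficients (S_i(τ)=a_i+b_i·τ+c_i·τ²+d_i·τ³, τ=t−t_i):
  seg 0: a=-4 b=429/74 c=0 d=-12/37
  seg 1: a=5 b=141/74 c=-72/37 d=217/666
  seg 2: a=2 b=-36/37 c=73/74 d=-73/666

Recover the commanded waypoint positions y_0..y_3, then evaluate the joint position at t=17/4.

y_0 = S_0(0) = a_0 = -4
y_1 = S_1(0) = a_1 = 5
y_2 = S_2(0) = a_2 = 2
y_3 = S_2(3) = 5
t_q=17/4 is in segment 1 (τ=9/4); S_1(τ)=14905/4736

y_0=-4 y_1=5 y_2=2 y_3=5
S(17/4) = 14905/4736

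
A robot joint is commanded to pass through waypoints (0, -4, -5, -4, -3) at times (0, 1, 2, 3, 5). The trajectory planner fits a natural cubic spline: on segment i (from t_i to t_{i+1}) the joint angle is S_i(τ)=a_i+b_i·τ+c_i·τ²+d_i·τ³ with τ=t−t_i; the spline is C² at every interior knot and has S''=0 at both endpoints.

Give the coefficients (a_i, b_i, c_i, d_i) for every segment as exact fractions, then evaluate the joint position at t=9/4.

Δ: Δ0=-4, Δ1=-1, Δ2=1, Δ3=1/2
row 1: diag=4, rhs=18; c'=1/4, d'=9/2
row 2: denom=4−1·1/4=15/4; d'=(12−1·9/2)/(15/4)=2
row 3: denom=6−1·4/15=86/15; d'=(-3−1·2)/(86/15)=-75/86
back: M3=-75/86
back: M2=2−4/15·-75/86=96/43
back: M1=9/2−1/4·96/43=339/86
M: M0=0, M1=339/86, M2=96/43, M3=-75/86, M4=0
seg 0: a=0, c=M0/2=0, d=(M1−M0)/(6·1)=113/172, b=Δ0−h0·(2M0+M1)/6=-801/172
seg 1: a=-4, c=M1/2=339/172, d=(M2−M1)/(6·1)=-49/172, b=Δ1−h1·(2M1+M2)/6=-231/86
seg 2: a=-5, c=M2/2=48/43, d=(M3−M2)/(6·1)=-89/172, b=Δ2−h2·(2M2+M3)/6=69/172
seg 3: a=-4, c=M3/2=-75/172, d=(M4−M3)/(6·2)=25/344, b=Δ3−h3·(2M3+M4)/6=93/86
t_q=9/4 → seg 2, τ=1/4; S=-5+69/172·τ+48/43·τ²+-89/172·τ³=-53257/11008

  seg 0: a=0 b=-801/172 c=0 d=113/172
  seg 1: a=-4 b=-231/86 c=339/172 d=-49/172
  seg 2: a=-5 b=69/172 c=48/43 d=-89/172
  seg 3: a=-4 b=93/86 c=-75/172 d=25/344
S(9/4) = -53257/11008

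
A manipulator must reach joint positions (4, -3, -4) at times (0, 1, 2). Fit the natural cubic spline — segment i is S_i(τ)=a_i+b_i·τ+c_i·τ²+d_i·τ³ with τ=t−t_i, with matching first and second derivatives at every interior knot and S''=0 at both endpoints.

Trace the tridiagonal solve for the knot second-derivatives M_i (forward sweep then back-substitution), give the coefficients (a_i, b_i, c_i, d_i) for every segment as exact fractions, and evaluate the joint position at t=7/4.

  seg 0: a=4 b=-17/2 c=0 d=3/2
  seg 1: a=-3 b=-4 c=9/2 d=-3/2
S(7/4) = -525/128

Δ: Δ0=-7, Δ1=-1
row 1: diag=4, rhs=36; c'=1/4, d'=9
back: M1=9
M: M0=0, M1=9, M2=0
seg 0: a=4, c=M0/2=0, d=(M1−M0)/(6·1)=3/2, b=Δ0−h0·(2M0+M1)/6=-17/2
seg 1: a=-3, c=M1/2=9/2, d=(M2−M1)/(6·1)=-3/2, b=Δ1−h1·(2M1+M2)/6=-4
t_q=7/4 → seg 1, τ=3/4; S=-3+-4·τ+9/2·τ²+-3/2·τ³=-525/128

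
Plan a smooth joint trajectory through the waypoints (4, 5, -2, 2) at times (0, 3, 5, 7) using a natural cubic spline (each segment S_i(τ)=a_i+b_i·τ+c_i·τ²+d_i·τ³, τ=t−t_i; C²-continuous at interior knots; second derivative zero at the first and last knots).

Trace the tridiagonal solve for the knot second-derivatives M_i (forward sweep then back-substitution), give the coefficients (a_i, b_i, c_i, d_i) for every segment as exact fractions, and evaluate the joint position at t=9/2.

Δ: Δ0=1/3, Δ1=-7/2, Δ2=2
row 1: diag=10, rhs=-23; c'=1/5, d'=-23/10
row 2: denom=8−2·1/5=38/5; d'=(33−2·-23/10)/(38/5)=94/19
back: M2=94/19
back: M1=-23/10−1/5·94/19=-125/38
M: M0=0, M1=-125/38, M2=94/19, M3=0
seg 0: a=4, c=M0/2=0, d=(M1−M0)/(6·3)=-125/684, b=Δ0−h0·(2M0+M1)/6=451/228
seg 1: a=5, c=M1/2=-125/76, d=(M2−M1)/(6·2)=313/456, b=Δ1−h1·(2M1+M2)/6=-337/114
seg 2: a=-2, c=M2/2=47/19, d=(M3−M2)/(6·2)=-47/114, b=Δ2−h2·(2M2+M3)/6=-74/57
t_q=9/2 → seg 1, τ=3/2; S=5+-337/114·τ+-125/76·τ²+313/456·τ³=-995/1216

  seg 0: a=4 b=451/228 c=0 d=-125/684
  seg 1: a=5 b=-337/114 c=-125/76 d=313/456
  seg 2: a=-2 b=-74/57 c=47/19 d=-47/114
S(9/2) = -995/1216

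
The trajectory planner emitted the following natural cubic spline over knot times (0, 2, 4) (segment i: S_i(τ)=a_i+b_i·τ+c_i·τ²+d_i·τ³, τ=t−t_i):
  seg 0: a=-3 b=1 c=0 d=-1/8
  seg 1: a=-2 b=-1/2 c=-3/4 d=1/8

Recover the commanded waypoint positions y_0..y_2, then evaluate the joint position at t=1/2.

y_0 = S_0(0) = a_0 = -3
y_1 = S_1(0) = a_1 = -2
y_2 = S_1(2) = -5
t_q=1/2 is in segment 0 (τ=1/2); S_0(τ)=-161/64

y_0=-3 y_1=-2 y_2=-5
S(1/2) = -161/64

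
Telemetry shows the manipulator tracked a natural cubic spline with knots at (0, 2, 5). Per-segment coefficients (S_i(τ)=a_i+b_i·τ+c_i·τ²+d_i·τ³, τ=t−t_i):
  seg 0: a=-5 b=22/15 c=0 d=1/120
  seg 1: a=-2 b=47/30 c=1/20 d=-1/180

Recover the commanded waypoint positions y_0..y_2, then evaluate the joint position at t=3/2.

y_0=-5 y_1=-2 y_2=3
S(3/2) = -887/320

y_0 = S_0(0) = a_0 = -5
y_1 = S_1(0) = a_1 = -2
y_2 = S_1(3) = 3
t_q=3/2 is in segment 0 (τ=3/2); S_0(τ)=-887/320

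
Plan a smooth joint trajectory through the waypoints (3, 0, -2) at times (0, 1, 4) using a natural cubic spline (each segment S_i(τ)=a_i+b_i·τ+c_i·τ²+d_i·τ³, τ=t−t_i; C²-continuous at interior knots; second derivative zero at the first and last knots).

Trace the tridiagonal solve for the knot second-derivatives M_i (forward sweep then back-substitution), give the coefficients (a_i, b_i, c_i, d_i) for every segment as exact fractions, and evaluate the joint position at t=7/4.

  seg 0: a=3 b=-79/24 c=0 d=7/24
  seg 1: a=0 b=-29/12 c=7/8 d=-7/72
S(7/4) = -697/512

Δ: Δ0=-3, Δ1=-2/3
row 1: diag=8, rhs=14; c'=3/8, d'=7/4
back: M1=7/4
M: M0=0, M1=7/4, M2=0
seg 0: a=3, c=M0/2=0, d=(M1−M0)/(6·1)=7/24, b=Δ0−h0·(2M0+M1)/6=-79/24
seg 1: a=0, c=M1/2=7/8, d=(M2−M1)/(6·3)=-7/72, b=Δ1−h1·(2M1+M2)/6=-29/12
t_q=7/4 → seg 1, τ=3/4; S=0+-29/12·τ+7/8·τ²+-7/72·τ³=-697/512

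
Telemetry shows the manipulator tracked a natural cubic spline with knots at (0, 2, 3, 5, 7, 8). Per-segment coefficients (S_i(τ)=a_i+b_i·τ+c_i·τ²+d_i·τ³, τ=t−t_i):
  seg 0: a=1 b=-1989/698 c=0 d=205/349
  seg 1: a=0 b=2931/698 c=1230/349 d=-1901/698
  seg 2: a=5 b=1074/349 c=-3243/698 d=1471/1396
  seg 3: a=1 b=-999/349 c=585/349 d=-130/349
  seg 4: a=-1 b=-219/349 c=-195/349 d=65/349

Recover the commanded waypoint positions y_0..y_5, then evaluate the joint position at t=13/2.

y_0 = S_0(0) = a_0 = 1
y_1 = S_1(0) = a_1 = 0
y_2 = S_2(0) = a_2 = 5
y_3 = S_3(0) = a_3 = 1
y_4 = S_4(0) = a_4 = -1
y_5 = S_4(1) = -2
t_q=13/2 is in segment 3 (τ=3/2); S_3(τ)=-272/349

y_0=1 y_1=0 y_2=5 y_3=1 y_4=-1 y_5=-2
S(13/2) = -272/349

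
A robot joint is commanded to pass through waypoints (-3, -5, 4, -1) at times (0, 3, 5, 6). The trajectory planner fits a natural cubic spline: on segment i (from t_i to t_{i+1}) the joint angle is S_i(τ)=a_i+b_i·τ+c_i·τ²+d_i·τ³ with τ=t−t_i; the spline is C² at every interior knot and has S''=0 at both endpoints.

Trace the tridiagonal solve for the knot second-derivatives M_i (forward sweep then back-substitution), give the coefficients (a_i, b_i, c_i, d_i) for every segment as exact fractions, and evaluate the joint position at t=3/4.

Δ: Δ0=-2/3, Δ1=9/2, Δ2=-5
row 1: diag=10, rhs=31; c'=1/5, d'=31/10
row 2: denom=6−2·1/5=28/5; d'=(-57−2·31/10)/(28/5)=-79/7
back: M2=-79/7
back: M1=31/10−1/5·-79/7=75/14
M: M0=0, M1=75/14, M2=-79/7, M3=0
seg 0: a=-3, c=M0/2=0, d=(M1−M0)/(6·3)=25/84, b=Δ0−h0·(2M0+M1)/6=-281/84
seg 1: a=-5, c=M1/2=75/28, d=(M2−M1)/(6·2)=-233/168, b=Δ1−h1·(2M1+M2)/6=197/42
seg 2: a=4, c=M2/2=-79/14, d=(M3−M2)/(6·1)=79/42, b=Δ2−h2·(2M2+M3)/6=-26/21
t_q=3/4 → seg 0, τ=3/4; S=-3+-281/84·τ+0·τ²+25/84·τ³=-9647/1792

  seg 0: a=-3 b=-281/84 c=0 d=25/84
  seg 1: a=-5 b=197/42 c=75/28 d=-233/168
  seg 2: a=4 b=-26/21 c=-79/14 d=79/42
S(3/4) = -9647/1792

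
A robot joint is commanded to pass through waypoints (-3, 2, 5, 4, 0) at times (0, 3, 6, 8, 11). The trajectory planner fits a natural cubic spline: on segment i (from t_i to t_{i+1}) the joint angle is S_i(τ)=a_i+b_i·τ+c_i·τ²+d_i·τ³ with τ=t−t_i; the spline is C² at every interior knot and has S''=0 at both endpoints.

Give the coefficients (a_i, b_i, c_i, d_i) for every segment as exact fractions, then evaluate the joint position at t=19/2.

Δ: Δ0=5/3, Δ1=1, Δ2=-1/2, Δ3=-4/3
row 1: diag=12, rhs=-4; c'=1/4, d'=-1/3
row 2: denom=10−3·1/4=37/4; d'=(-9−3·-1/3)/(37/4)=-32/37
row 3: denom=10−2·8/37=354/37; d'=(-5−2·-32/37)/(354/37)=-121/354
back: M3=-121/354
back: M2=-32/37−8/37·-121/354=-140/177
back: M1=-1/3−1/4·-140/177=-8/59
M: M0=0, M1=-8/59, M2=-140/177, M3=-121/354, M4=0
seg 0: a=-3, c=M0/2=0, d=(M1−M0)/(6·3)=-4/531, b=Δ0−h0·(2M0+M1)/6=307/177
seg 1: a=2, c=M1/2=-4/59, d=(M2−M1)/(6·3)=-58/1593, b=Δ1−h1·(2M1+M2)/6=271/177
seg 2: a=5, c=M2/2=-70/177, d=(M3−M2)/(6·2)=53/1416, b=Δ2−h2·(2M2+M3)/6=25/177
seg 3: a=4, c=M3/2=-121/708, d=(M4−M3)/(6·3)=121/6372, b=Δ3−h3·(2M3+M4)/6=-117/118
t_q=19/2 → seg 3, τ=3/2; S=4+-117/118·τ+-121/708·τ²+121/6372·τ³=4139/1888

  seg 0: a=-3 b=307/177 c=0 d=-4/531
  seg 1: a=2 b=271/177 c=-4/59 d=-58/1593
  seg 2: a=5 b=25/177 c=-70/177 d=53/1416
  seg 3: a=4 b=-117/118 c=-121/708 d=121/6372
S(19/2) = 4139/1888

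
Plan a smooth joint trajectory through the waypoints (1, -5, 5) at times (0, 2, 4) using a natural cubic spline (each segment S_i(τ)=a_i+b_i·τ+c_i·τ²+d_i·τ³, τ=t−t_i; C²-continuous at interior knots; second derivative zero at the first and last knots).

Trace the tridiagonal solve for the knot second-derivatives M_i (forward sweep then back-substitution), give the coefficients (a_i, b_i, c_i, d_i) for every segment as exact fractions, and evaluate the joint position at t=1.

  seg 0: a=1 b=-5 c=0 d=1/2
  seg 1: a=-5 b=1 c=3 d=-1/2
S(1) = -7/2

Δ: Δ0=-3, Δ1=5
row 1: diag=8, rhs=48; c'=1/4, d'=6
back: M1=6
M: M0=0, M1=6, M2=0
seg 0: a=1, c=M0/2=0, d=(M1−M0)/(6·2)=1/2, b=Δ0−h0·(2M0+M1)/6=-5
seg 1: a=-5, c=M1/2=3, d=(M2−M1)/(6·2)=-1/2, b=Δ1−h1·(2M1+M2)/6=1
t_q=1 → seg 0, τ=1; S=1+-5·τ+0·τ²+1/2·τ³=-7/2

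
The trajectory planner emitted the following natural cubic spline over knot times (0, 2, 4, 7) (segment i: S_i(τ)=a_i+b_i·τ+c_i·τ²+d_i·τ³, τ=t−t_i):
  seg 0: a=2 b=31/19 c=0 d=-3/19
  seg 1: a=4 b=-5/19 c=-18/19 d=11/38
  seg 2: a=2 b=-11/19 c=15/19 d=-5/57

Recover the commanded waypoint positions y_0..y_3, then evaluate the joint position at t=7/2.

y_0 = S_0(0) = a_0 = 2
y_1 = S_1(0) = a_1 = 4
y_2 = S_2(0) = a_2 = 2
y_3 = S_2(3) = 5
t_q=7/2 is in segment 1 (τ=3/2); S_1(τ)=745/304

y_0=2 y_1=4 y_2=2 y_3=5
S(7/2) = 745/304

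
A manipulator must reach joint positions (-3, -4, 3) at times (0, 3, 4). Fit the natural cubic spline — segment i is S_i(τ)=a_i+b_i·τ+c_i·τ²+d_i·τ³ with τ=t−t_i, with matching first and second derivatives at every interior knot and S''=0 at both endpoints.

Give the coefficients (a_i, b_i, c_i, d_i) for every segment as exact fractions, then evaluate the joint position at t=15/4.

  seg 0: a=-3 b=-37/12 c=0 d=11/36
  seg 1: a=-4 b=31/6 c=11/4 d=-11/12
S(15/4) = 265/256

Δ: Δ0=-1/3, Δ1=7
row 1: diag=8, rhs=44; c'=1/8, d'=11/2
back: M1=11/2
M: M0=0, M1=11/2, M2=0
seg 0: a=-3, c=M0/2=0, d=(M1−M0)/(6·3)=11/36, b=Δ0−h0·(2M0+M1)/6=-37/12
seg 1: a=-4, c=M1/2=11/4, d=(M2−M1)/(6·1)=-11/12, b=Δ1−h1·(2M1+M2)/6=31/6
t_q=15/4 → seg 1, τ=3/4; S=-4+31/6·τ+11/4·τ²+-11/12·τ³=265/256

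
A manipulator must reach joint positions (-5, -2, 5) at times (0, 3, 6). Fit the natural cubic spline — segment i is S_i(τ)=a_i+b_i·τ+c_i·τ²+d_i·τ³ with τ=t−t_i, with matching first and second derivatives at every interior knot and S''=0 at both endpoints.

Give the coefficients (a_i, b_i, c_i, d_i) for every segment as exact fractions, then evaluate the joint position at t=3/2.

Δ: Δ0=1, Δ1=7/3
row 1: diag=12, rhs=8; c'=1/4, d'=2/3
back: M1=2/3
M: M0=0, M1=2/3, M2=0
seg 0: a=-5, c=M0/2=0, d=(M1−M0)/(6·3)=1/27, b=Δ0−h0·(2M0+M1)/6=2/3
seg 1: a=-2, c=M1/2=1/3, d=(M2−M1)/(6·3)=-1/27, b=Δ1−h1·(2M1+M2)/6=5/3
t_q=3/2 → seg 0, τ=3/2; S=-5+2/3·τ+0·τ²+1/27·τ³=-31/8

  seg 0: a=-5 b=2/3 c=0 d=1/27
  seg 1: a=-2 b=5/3 c=1/3 d=-1/27
S(3/2) = -31/8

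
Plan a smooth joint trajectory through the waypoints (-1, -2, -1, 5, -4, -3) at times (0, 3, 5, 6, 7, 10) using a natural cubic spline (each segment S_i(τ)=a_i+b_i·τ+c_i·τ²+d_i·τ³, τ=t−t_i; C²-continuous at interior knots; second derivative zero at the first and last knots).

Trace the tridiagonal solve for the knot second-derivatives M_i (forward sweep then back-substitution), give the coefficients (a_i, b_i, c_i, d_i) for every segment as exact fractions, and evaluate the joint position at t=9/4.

Δ: Δ0=-1/3, Δ1=1/2, Δ2=6, Δ3=-9, Δ4=1/3
row 1: diag=10, rhs=5; c'=1/5, d'=1/2
row 2: denom=6−2·1/5=28/5; d'=(33−2·1/2)/(28/5)=40/7
row 3: denom=4−1·5/28=107/28; d'=(-90−1·40/7)/(107/28)=-2680/107
row 4: denom=8−1·28/107=828/107; d'=(56−1·-2680/107)/(828/107)=2168/207
back: M4=2168/207
back: M3=-2680/107−28/107·2168/207=-5752/207
back: M2=40/7−5/28·-5752/207=2210/207
back: M1=1/2−1/5·2210/207=-677/414
M: M0=0, M1=-677/414, M2=2210/207, M3=-5752/207, M4=2168/207, M5=0
seg 0: a=-1, c=M0/2=0, d=(M1−M0)/(6·3)=-677/7452, b=Δ0−h0·(2M0+M1)/6=401/828
seg 1: a=-2, c=M1/2=-677/828, d=(M2−M1)/(6·2)=1699/1656, b=Δ1−h1·(2M1+M2)/6=-815/414
seg 2: a=-1, c=M2/2=1105/207, d=(M3−M2)/(6·1)=-1327/207, b=Δ2−h2·(2M2+M3)/6=488/69
seg 3: a=5, c=M3/2=-2876/207, d=(M4−M3)/(6·1)=440/69, b=Δ3−h3·(2M3+M4)/6=-307/207
seg 4: a=-4, c=M4/2=1084/207, d=(M5−M4)/(6·3)=-1084/1863, b=Δ4−h4·(2M4+M5)/6=-2099/207
t_q=9/4 → seg 0, τ=9/4; S=-1+401/828·τ+0·τ²+-677/7452·τ³=-5565/5888

  seg 0: a=-1 b=401/828 c=0 d=-677/7452
  seg 1: a=-2 b=-815/414 c=-677/828 d=1699/1656
  seg 2: a=-1 b=488/69 c=1105/207 d=-1327/207
  seg 3: a=5 b=-307/207 c=-2876/207 d=440/69
  seg 4: a=-4 b=-2099/207 c=1084/207 d=-1084/1863
S(9/4) = -5565/5888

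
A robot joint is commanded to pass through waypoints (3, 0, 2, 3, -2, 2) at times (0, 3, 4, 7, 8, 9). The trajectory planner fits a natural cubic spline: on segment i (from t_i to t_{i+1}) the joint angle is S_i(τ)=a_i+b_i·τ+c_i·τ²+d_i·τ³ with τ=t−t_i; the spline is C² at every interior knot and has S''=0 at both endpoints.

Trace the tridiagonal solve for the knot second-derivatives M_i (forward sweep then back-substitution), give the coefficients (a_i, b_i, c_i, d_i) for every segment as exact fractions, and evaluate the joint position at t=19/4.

  seg 0: a=3 b=-691/333 c=0 d=358/2997
  seg 1: a=0 b=383/333 c=358/333 d=-25/111
  seg 2: a=2 b=874/333 c=133/333 d=-1162/2997
  seg 3: a=3 b=-1814/333 c=-343/111 d=1178/333
  seg 4: a=-2 b=-338/333 c=835/111 d=-835/333
S(19/4) = 4771/1184

Δ: Δ0=-1, Δ1=2, Δ2=1/3, Δ3=-5, Δ4=4
row 1: diag=8, rhs=18; c'=1/8, d'=9/4
row 2: denom=8−1·1/8=63/8; d'=(-10−1·9/4)/(63/8)=-14/9
row 3: denom=8−3·8/21=48/7; d'=(-32−3·-14/9)/(48/7)=-287/72
row 4: denom=4−1·7/48=185/48; d'=(54−1·-287/72)/(185/48)=1670/111
back: M4=1670/111
back: M3=-287/72−7/48·1670/111=-686/111
back: M2=-14/9−8/21·-686/111=266/333
back: M1=9/4−1/8·266/333=716/333
M: M0=0, M1=716/333, M2=266/333, M3=-686/111, M4=1670/111, M5=0
seg 0: a=3, c=M0/2=0, d=(M1−M0)/(6·3)=358/2997, b=Δ0−h0·(2M0+M1)/6=-691/333
seg 1: a=0, c=M1/2=358/333, d=(M2−M1)/(6·1)=-25/111, b=Δ1−h1·(2M1+M2)/6=383/333
seg 2: a=2, c=M2/2=133/333, d=(M3−M2)/(6·3)=-1162/2997, b=Δ2−h2·(2M2+M3)/6=874/333
seg 3: a=3, c=M3/2=-343/111, d=(M4−M3)/(6·1)=1178/333, b=Δ3−h3·(2M3+M4)/6=-1814/333
seg 4: a=-2, c=M4/2=835/111, d=(M5−M4)/(6·1)=-835/333, b=Δ4−h4·(2M4+M5)/6=-338/333
t_q=19/4 → seg 2, τ=3/4; S=2+874/333·τ+133/333·τ²+-1162/2997·τ³=4771/1184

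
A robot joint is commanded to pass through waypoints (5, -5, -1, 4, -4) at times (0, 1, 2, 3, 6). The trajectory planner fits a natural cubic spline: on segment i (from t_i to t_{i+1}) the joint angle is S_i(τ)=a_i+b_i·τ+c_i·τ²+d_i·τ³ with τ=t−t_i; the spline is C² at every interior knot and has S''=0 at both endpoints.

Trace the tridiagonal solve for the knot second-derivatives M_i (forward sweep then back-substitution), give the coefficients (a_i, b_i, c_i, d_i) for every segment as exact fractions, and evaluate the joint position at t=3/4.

  seg 0: a=5 b=-4735/348 c=0 d=1255/348
  seg 1: a=-5 b=-485/174 c=1255/116 d=-1403/348
  seg 2: a=-1 b=2351/348 c=-37/29 d=-167/348
  seg 3: a=4 b=481/174 c=-315/116 d=35/116
S(3/4) = -27345/7424

Δ: Δ0=-10, Δ1=4, Δ2=5, Δ3=-8/3
row 1: diag=4, rhs=84; c'=1/4, d'=21
row 2: denom=4−1·1/4=15/4; d'=(6−1·21)/(15/4)=-4
row 3: denom=8−1·4/15=116/15; d'=(-46−1·-4)/(116/15)=-315/58
back: M3=-315/58
back: M2=-4−4/15·-315/58=-74/29
back: M1=21−1/4·-74/29=1255/58
M: M0=0, M1=1255/58, M2=-74/29, M3=-315/58, M4=0
seg 0: a=5, c=M0/2=0, d=(M1−M0)/(6·1)=1255/348, b=Δ0−h0·(2M0+M1)/6=-4735/348
seg 1: a=-5, c=M1/2=1255/116, d=(M2−M1)/(6·1)=-1403/348, b=Δ1−h1·(2M1+M2)/6=-485/174
seg 2: a=-1, c=M2/2=-37/29, d=(M3−M2)/(6·1)=-167/348, b=Δ2−h2·(2M2+M3)/6=2351/348
seg 3: a=4, c=M3/2=-315/116, d=(M4−M3)/(6·3)=35/116, b=Δ3−h3·(2M3+M4)/6=481/174
t_q=3/4 → seg 0, τ=3/4; S=5+-4735/348·τ+0·τ²+1255/348·τ³=-27345/7424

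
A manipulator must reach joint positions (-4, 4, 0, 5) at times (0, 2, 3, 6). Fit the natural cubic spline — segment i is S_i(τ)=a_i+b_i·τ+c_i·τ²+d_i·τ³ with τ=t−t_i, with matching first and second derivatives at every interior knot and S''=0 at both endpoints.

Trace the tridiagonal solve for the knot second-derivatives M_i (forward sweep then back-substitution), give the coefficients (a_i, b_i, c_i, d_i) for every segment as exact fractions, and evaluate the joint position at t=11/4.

  seg 0: a=-4 b=982/141 c=0 d=-209/282
  seg 1: a=4 b=-272/141 c=-209/47 d=335/141
  seg 2: a=0 b=-521/141 c=126/47 d=-14/47
S(11/4) = 3171/3008

Δ: Δ0=4, Δ1=-4, Δ2=5/3
row 1: diag=6, rhs=-48; c'=1/6, d'=-8
row 2: denom=8−1·1/6=47/6; d'=(34−1·-8)/(47/6)=252/47
back: M2=252/47
back: M1=-8−1/6·252/47=-418/47
M: M0=0, M1=-418/47, M2=252/47, M3=0
seg 0: a=-4, c=M0/2=0, d=(M1−M0)/(6·2)=-209/282, b=Δ0−h0·(2M0+M1)/6=982/141
seg 1: a=4, c=M1/2=-209/47, d=(M2−M1)/(6·1)=335/141, b=Δ1−h1·(2M1+M2)/6=-272/141
seg 2: a=0, c=M2/2=126/47, d=(M3−M2)/(6·3)=-14/47, b=Δ2−h2·(2M2+M3)/6=-521/141
t_q=11/4 → seg 1, τ=3/4; S=4+-272/141·τ+-209/47·τ²+335/141·τ³=3171/3008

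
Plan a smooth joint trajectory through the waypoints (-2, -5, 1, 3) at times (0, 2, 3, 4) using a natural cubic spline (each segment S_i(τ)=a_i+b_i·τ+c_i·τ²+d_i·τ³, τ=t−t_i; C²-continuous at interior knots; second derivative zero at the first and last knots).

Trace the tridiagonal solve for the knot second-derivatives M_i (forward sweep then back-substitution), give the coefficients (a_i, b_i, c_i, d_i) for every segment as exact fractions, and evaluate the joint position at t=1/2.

Δ: Δ0=-3/2, Δ1=6, Δ2=2
row 1: diag=6, rhs=45; c'=1/6, d'=15/2
row 2: denom=4−1·1/6=23/6; d'=(-24−1·15/2)/(23/6)=-189/23
back: M2=-189/23
back: M1=15/2−1/6·-189/23=204/23
M: M0=0, M1=204/23, M2=-189/23, M3=0
seg 0: a=-2, c=M0/2=0, d=(M1−M0)/(6·2)=17/23, b=Δ0−h0·(2M0+M1)/6=-205/46
seg 1: a=-5, c=M1/2=102/23, d=(M2−M1)/(6·1)=-131/46, b=Δ1−h1·(2M1+M2)/6=203/46
seg 2: a=1, c=M2/2=-189/46, d=(M3−M2)/(6·1)=63/46, b=Δ2−h2·(2M2+M3)/6=109/23
t_q=1/2 → seg 0, τ=1/2; S=-2+-205/46·τ+0·τ²+17/23·τ³=-761/184

  seg 0: a=-2 b=-205/46 c=0 d=17/23
  seg 1: a=-5 b=203/46 c=102/23 d=-131/46
  seg 2: a=1 b=109/23 c=-189/46 d=63/46
S(1/2) = -761/184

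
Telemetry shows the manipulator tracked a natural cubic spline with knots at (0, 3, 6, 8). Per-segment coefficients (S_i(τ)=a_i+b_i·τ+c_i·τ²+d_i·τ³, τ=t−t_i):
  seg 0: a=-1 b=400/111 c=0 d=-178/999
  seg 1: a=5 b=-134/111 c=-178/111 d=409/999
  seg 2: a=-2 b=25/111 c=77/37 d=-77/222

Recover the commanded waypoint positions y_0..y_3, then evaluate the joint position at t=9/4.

y_0=-1 y_1=5 y_2=-2 y_3=4
S(9/4) = 6013/1184

y_0 = S_0(0) = a_0 = -1
y_1 = S_1(0) = a_1 = 5
y_2 = S_2(0) = a_2 = -2
y_3 = S_2(2) = 4
t_q=9/4 is in segment 0 (τ=9/4); S_0(τ)=6013/1184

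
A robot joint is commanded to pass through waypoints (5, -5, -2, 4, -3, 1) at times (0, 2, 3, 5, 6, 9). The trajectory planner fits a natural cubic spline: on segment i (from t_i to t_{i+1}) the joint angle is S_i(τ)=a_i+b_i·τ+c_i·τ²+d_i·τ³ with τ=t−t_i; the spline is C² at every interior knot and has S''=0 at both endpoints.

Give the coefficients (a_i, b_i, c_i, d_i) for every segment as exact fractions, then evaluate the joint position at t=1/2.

Δ: Δ0=-5, Δ1=3, Δ2=3, Δ3=-7, Δ4=4/3
row 1: diag=6, rhs=48; c'=1/6, d'=8
row 2: denom=6−1·1/6=35/6; d'=(0−1·8)/(35/6)=-48/35
row 3: denom=6−2·12/35=186/35; d'=(-60−2·-48/35)/(186/35)=-334/31
row 4: denom=8−1·35/186=1453/186; d'=(50−1·-334/31)/(1453/186)=11304/1453
back: M4=11304/1453
back: M3=-334/31−35/186·11304/1453=-17782/1453
back: M2=-48/35−12/35·-17782/1453=4104/1453
back: M1=8−1/6·4104/1453=10940/1453
M: M0=0, M1=10940/1453, M2=4104/1453, M3=-17782/1453, M4=11304/1453, M5=0
seg 0: a=5, c=M0/2=0, d=(M1−M0)/(6·2)=2735/4359, b=Δ0−h0·(2M0+M1)/6=-32735/4359
seg 1: a=-5, c=M1/2=5470/1453, d=(M2−M1)/(6·1)=-3418/4359, b=Δ1−h1·(2M1+M2)/6=85/4359
seg 2: a=-2, c=M2/2=2052/1453, d=(M3−M2)/(6·2)=-10943/8718, b=Δ2−h2·(2M2+M3)/6=22651/4359
seg 3: a=4, c=M3/2=-8891/1453, d=(M4−M3)/(6·1)=14543/4359, b=Δ3−h3·(2M3+M4)/6=-18383/4359
seg 4: a=-3, c=M4/2=5652/1453, d=(M5−M4)/(6·3)=-628/1453, b=Δ4−h4·(2M4+M5)/6=-28100/4359
t_q=1/2 → seg 0, τ=1/2; S=5+-32735/4359·τ+0·τ²+2735/4359·τ³=15385/11624

  seg 0: a=5 b=-32735/4359 c=0 d=2735/4359
  seg 1: a=-5 b=85/4359 c=5470/1453 d=-3418/4359
  seg 2: a=-2 b=22651/4359 c=2052/1453 d=-10943/8718
  seg 3: a=4 b=-18383/4359 c=-8891/1453 d=14543/4359
  seg 4: a=-3 b=-28100/4359 c=5652/1453 d=-628/1453
S(1/2) = 15385/11624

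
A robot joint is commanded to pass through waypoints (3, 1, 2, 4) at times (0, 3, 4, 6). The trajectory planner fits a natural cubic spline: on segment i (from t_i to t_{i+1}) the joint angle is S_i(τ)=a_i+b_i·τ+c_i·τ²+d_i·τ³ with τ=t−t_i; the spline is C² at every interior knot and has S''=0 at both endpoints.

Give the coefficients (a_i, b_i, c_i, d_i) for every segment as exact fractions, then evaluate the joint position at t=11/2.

Δ: Δ0=-2/3, Δ1=1, Δ2=1
row 1: diag=8, rhs=10; c'=1/8, d'=5/4
row 2: denom=6−1·1/8=47/8; d'=(0−1·5/4)/(47/8)=-10/47
back: M2=-10/47
back: M1=5/4−1/8·-10/47=60/47
M: M0=0, M1=60/47, M2=-10/47, M3=0
seg 0: a=3, c=M0/2=0, d=(M1−M0)/(6·3)=10/141, b=Δ0−h0·(2M0+M1)/6=-184/141
seg 1: a=1, c=M1/2=30/47, d=(M2−M1)/(6·1)=-35/141, b=Δ1−h1·(2M1+M2)/6=86/141
seg 2: a=2, c=M2/2=-5/47, d=(M3−M2)/(6·2)=5/282, b=Δ2−h2·(2M2+M3)/6=161/141
t_q=11/2 → seg 2, τ=3/2; S=2+161/141·τ+-5/47·τ²+5/282·τ³=2657/752

  seg 0: a=3 b=-184/141 c=0 d=10/141
  seg 1: a=1 b=86/141 c=30/47 d=-35/141
  seg 2: a=2 b=161/141 c=-5/47 d=5/282
S(11/2) = 2657/752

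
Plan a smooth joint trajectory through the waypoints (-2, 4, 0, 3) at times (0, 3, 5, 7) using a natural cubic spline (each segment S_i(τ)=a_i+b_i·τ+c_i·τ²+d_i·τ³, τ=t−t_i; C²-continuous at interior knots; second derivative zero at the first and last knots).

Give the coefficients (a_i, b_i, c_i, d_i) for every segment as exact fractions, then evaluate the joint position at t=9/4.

Δ: Δ0=2, Δ1=-2, Δ2=3/2
row 1: diag=10, rhs=-24; c'=1/5, d'=-12/5
row 2: denom=8−2·1/5=38/5; d'=(21−2·-12/5)/(38/5)=129/38
back: M2=129/38
back: M1=-12/5−1/5·129/38=-117/38
M: M0=0, M1=-117/38, M2=129/38, M3=0
seg 0: a=-2, c=M0/2=0, d=(M1−M0)/(6·3)=-13/76, b=Δ0−h0·(2M0+M1)/6=269/76
seg 1: a=4, c=M1/2=-117/76, d=(M2−M1)/(6·2)=41/76, b=Δ1−h1·(2M1+M2)/6=-41/38
seg 2: a=0, c=M2/2=129/76, d=(M3−M2)/(6·2)=-43/152, b=Δ2−h2·(2M2+M3)/6=-29/38
t_q=9/4 → seg 0, τ=9/4; S=-2+269/76·τ+0·τ²+-13/76·τ³=19531/4864

  seg 0: a=-2 b=269/76 c=0 d=-13/76
  seg 1: a=4 b=-41/38 c=-117/76 d=41/76
  seg 2: a=0 b=-29/38 c=129/76 d=-43/152
S(9/4) = 19531/4864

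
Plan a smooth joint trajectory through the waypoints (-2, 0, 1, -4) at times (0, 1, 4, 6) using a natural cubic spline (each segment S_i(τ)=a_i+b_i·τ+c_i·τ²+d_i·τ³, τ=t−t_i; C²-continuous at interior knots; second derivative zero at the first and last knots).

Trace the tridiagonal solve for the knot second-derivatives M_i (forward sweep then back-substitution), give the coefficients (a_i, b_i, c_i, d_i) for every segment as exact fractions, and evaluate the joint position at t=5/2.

  seg 0: a=-2 b=901/426 c=0 d=-49/426
  seg 1: a=0 b=377/213 c=-49/142 d=-19/426
  seg 2: a=1 b=-641/426 c=-53/71 d=53/426
S(5/2) = 1963/1136

Δ: Δ0=2, Δ1=1/3, Δ2=-5/2
row 1: diag=8, rhs=-10; c'=3/8, d'=-5/4
row 2: denom=10−3·3/8=71/8; d'=(-17−3·-5/4)/(71/8)=-106/71
back: M2=-106/71
back: M1=-5/4−3/8·-106/71=-49/71
M: M0=0, M1=-49/71, M2=-106/71, M3=0
seg 0: a=-2, c=M0/2=0, d=(M1−M0)/(6·1)=-49/426, b=Δ0−h0·(2M0+M1)/6=901/426
seg 1: a=0, c=M1/2=-49/142, d=(M2−M1)/(6·3)=-19/426, b=Δ1−h1·(2M1+M2)/6=377/213
seg 2: a=1, c=M2/2=-53/71, d=(M3−M2)/(6·2)=53/426, b=Δ2−h2·(2M2+M3)/6=-641/426
t_q=5/2 → seg 1, τ=3/2; S=0+377/213·τ+-49/142·τ²+-19/426·τ³=1963/1136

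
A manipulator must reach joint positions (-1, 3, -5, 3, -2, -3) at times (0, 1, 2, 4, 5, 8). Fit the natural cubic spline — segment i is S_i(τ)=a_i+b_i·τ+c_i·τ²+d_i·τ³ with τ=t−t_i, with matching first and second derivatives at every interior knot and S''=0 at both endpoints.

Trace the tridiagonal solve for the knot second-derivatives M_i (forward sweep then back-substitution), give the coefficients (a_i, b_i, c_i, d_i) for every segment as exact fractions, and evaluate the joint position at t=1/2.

  seg 0: a=-1 b=22588/2859 c=0 d=-11152/2859
  seg 1: a=3 b=-10868/2859 c=-11152/953 d=21452/2859
  seg 2: a=-5 b=-13424/2859 c=10300/953 d=-9235/2859
  seg 3: a=3 b=-644/2859 c=-8170/953 d=10859/2859
  seg 4: a=-2 b=-17087/2859 c=2689/953 d=-2689/8577
S(1/2) = 2347/953

Δ: Δ0=4, Δ1=-8, Δ2=4, Δ3=-5, Δ4=-1/3
row 1: diag=4, rhs=-72; c'=1/4, d'=-18
row 2: denom=6−1·1/4=23/4; d'=(72−1·-18)/(23/4)=360/23
row 3: denom=6−2·8/23=122/23; d'=(-54−2·360/23)/(122/23)=-981/61
row 4: denom=8−1·23/122=953/122; d'=(28−1·-981/61)/(953/122)=5378/953
back: M4=5378/953
back: M3=-981/61−23/122·5378/953=-16340/953
back: M2=360/23−8/23·-16340/953=20600/953
back: M1=-18−1/4·20600/953=-22304/953
M: M0=0, M1=-22304/953, M2=20600/953, M3=-16340/953, M4=5378/953, M5=0
seg 0: a=-1, c=M0/2=0, d=(M1−M0)/(6·1)=-11152/2859, b=Δ0−h0·(2M0+M1)/6=22588/2859
seg 1: a=3, c=M1/2=-11152/953, d=(M2−M1)/(6·1)=21452/2859, b=Δ1−h1·(2M1+M2)/6=-10868/2859
seg 2: a=-5, c=M2/2=10300/953, d=(M3−M2)/(6·2)=-9235/2859, b=Δ2−h2·(2M2+M3)/6=-13424/2859
seg 3: a=3, c=M3/2=-8170/953, d=(M4−M3)/(6·1)=10859/2859, b=Δ3−h3·(2M3+M4)/6=-644/2859
seg 4: a=-2, c=M4/2=2689/953, d=(M5−M4)/(6·3)=-2689/8577, b=Δ4−h4·(2M4+M5)/6=-17087/2859
t_q=1/2 → seg 0, τ=1/2; S=-1+22588/2859·τ+0·τ²+-11152/2859·τ³=2347/953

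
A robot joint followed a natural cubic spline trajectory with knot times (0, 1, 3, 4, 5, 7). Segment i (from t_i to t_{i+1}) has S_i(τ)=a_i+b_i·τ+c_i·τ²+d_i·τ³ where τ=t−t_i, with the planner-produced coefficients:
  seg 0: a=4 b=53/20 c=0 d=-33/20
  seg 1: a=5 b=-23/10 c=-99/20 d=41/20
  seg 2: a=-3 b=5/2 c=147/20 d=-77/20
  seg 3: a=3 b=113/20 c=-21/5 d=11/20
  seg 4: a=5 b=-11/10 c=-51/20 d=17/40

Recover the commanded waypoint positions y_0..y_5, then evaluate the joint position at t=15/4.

y_0 = S_0(0) = a_0 = 4
y_1 = S_1(0) = a_1 = 5
y_2 = S_2(0) = a_2 = -3
y_3 = S_3(0) = a_3 = 3
y_4 = S_4(0) = a_4 = 5
y_5 = S_4(2) = -4
t_q=15/4 is in segment 2 (τ=3/4); S_2(τ)=1773/1280

y_0=4 y_1=5 y_2=-3 y_3=3 y_4=5 y_5=-4
S(15/4) = 1773/1280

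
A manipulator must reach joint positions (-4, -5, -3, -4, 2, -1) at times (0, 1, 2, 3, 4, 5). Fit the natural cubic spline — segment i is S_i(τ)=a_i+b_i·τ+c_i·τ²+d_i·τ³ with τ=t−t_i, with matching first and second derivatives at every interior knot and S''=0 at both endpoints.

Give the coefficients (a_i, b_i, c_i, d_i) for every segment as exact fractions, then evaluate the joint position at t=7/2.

Δ: Δ0=-1, Δ1=2, Δ2=-1, Δ3=6, Δ4=-3
row 1: diag=4, rhs=18; c'=1/4, d'=9/2
row 2: denom=4−1·1/4=15/4; d'=(-18−1·9/2)/(15/4)=-6
row 3: denom=4−1·4/15=56/15; d'=(42−1·-6)/(56/15)=90/7
row 4: denom=4−1·15/56=209/56; d'=(-54−1·90/7)/(209/56)=-3744/209
back: M4=-3744/209
back: M3=90/7−15/56·-3744/209=3690/209
back: M2=-6−4/15·3690/209=-2238/209
back: M1=9/2−1/4·-2238/209=1500/209
M: M0=0, M1=1500/209, M2=-2238/209, M3=3690/209, M4=-3744/209, M5=0
seg 0: a=-4, c=M0/2=0, d=(M1−M0)/(6·1)=250/209, b=Δ0−h0·(2M0+M1)/6=-459/209
seg 1: a=-5, c=M1/2=750/209, d=(M2−M1)/(6·1)=-623/209, b=Δ1−h1·(2M1+M2)/6=291/209
seg 2: a=-3, c=M2/2=-1119/209, d=(M3−M2)/(6·1)=52/11, b=Δ2−h2·(2M2+M3)/6=-78/209
seg 3: a=-4, c=M3/2=1845/209, d=(M4−M3)/(6·1)=-1239/209, b=Δ3−h3·(2M3+M4)/6=648/209
seg 4: a=2, c=M4/2=-1872/209, d=(M5−M4)/(6·1)=624/209, b=Δ4−h4·(2M4+M5)/6=621/209
t_q=7/2 → seg 3, τ=1/2; S=-4+648/209·τ+1845/209·τ²+-1239/209·τ³=-1645/1672

  seg 0: a=-4 b=-459/209 c=0 d=250/209
  seg 1: a=-5 b=291/209 c=750/209 d=-623/209
  seg 2: a=-3 b=-78/209 c=-1119/209 d=52/11
  seg 3: a=-4 b=648/209 c=1845/209 d=-1239/209
  seg 4: a=2 b=621/209 c=-1872/209 d=624/209
S(7/2) = -1645/1672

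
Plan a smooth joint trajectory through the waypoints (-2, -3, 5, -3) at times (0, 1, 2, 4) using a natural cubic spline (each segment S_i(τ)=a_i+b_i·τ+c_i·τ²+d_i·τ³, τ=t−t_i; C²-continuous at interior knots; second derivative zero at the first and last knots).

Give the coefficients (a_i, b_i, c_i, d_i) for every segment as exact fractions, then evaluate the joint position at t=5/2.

Δ: Δ0=-1, Δ1=8, Δ2=-4
row 1: diag=4, rhs=54; c'=1/4, d'=27/2
row 2: denom=6−1·1/4=23/4; d'=(-72−1·27/2)/(23/4)=-342/23
back: M2=-342/23
back: M1=27/2−1/4·-342/23=396/23
M: M0=0, M1=396/23, M2=-342/23, M3=0
seg 0: a=-2, c=M0/2=0, d=(M1−M0)/(6·1)=66/23, b=Δ0−h0·(2M0+M1)/6=-89/23
seg 1: a=-3, c=M1/2=198/23, d=(M2−M1)/(6·1)=-123/23, b=Δ1−h1·(2M1+M2)/6=109/23
seg 2: a=5, c=M2/2=-171/23, d=(M3−M2)/(6·2)=57/46, b=Δ2−h2·(2M2+M3)/6=136/23
t_q=5/2 → seg 2, τ=1/2; S=5+136/23·τ+-171/23·τ²+57/46·τ³=2301/368

  seg 0: a=-2 b=-89/23 c=0 d=66/23
  seg 1: a=-3 b=109/23 c=198/23 d=-123/23
  seg 2: a=5 b=136/23 c=-171/23 d=57/46
S(5/2) = 2301/368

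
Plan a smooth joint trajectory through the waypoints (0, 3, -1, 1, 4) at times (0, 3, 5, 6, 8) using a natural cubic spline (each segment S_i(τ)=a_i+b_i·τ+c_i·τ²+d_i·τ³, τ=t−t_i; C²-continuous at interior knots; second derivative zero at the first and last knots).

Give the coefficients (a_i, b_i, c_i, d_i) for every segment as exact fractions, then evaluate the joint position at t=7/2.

Δ: Δ0=1, Δ1=-2, Δ2=2, Δ3=3/2
row 1: diag=10, rhs=-18; c'=1/5, d'=-9/5
row 2: denom=6−2·1/5=28/5; d'=(24−2·-9/5)/(28/5)=69/14
row 3: denom=6−1·5/28=163/28; d'=(-3−1·69/14)/(163/28)=-222/163
back: M3=-222/163
back: M2=69/14−5/28·-222/163=843/163
back: M1=-9/5−1/5·843/163=-462/163
M: M0=0, M1=-462/163, M2=843/163, M3=-222/163, M4=0
seg 0: a=0, c=M0/2=0, d=(M1−M0)/(6·3)=-77/489, b=Δ0−h0·(2M0+M1)/6=394/163
seg 1: a=3, c=M1/2=-231/163, d=(M2−M1)/(6·2)=435/652, b=Δ1−h1·(2M1+M2)/6=-299/163
seg 2: a=-1, c=M2/2=843/326, d=(M3−M2)/(6·1)=-355/326, b=Δ2−h2·(2M2+M3)/6=82/163
seg 3: a=1, c=M3/2=-111/163, d=(M4−M3)/(6·2)=37/326, b=Δ3−h3·(2M3+M4)/6=785/326
t_q=7/2 → seg 1, τ=1/2; S=3+-299/163·τ+-231/163·τ²+435/652·τ³=9451/5216

  seg 0: a=0 b=394/163 c=0 d=-77/489
  seg 1: a=3 b=-299/163 c=-231/163 d=435/652
  seg 2: a=-1 b=82/163 c=843/326 d=-355/326
  seg 3: a=1 b=785/326 c=-111/163 d=37/326
S(7/2) = 9451/5216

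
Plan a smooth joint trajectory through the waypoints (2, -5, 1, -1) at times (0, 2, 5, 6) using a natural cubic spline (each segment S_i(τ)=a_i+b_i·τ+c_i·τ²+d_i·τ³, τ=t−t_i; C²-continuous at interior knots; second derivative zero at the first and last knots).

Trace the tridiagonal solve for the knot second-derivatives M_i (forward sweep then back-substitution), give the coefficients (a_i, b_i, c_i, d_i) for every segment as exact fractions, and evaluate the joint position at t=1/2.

Δ: Δ0=-7/2, Δ1=2, Δ2=-2
row 1: diag=10, rhs=33; c'=3/10, d'=33/10
row 2: denom=8−3·3/10=71/10; d'=(-24−3·33/10)/(71/10)=-339/71
back: M2=-339/71
back: M1=33/10−3/10·-339/71=336/71
M: M0=0, M1=336/71, M2=-339/71, M3=0
seg 0: a=2, c=M0/2=0, d=(M1−M0)/(6·2)=28/71, b=Δ0−h0·(2M0+M1)/6=-721/142
seg 1: a=-5, c=M1/2=168/71, d=(M2−M1)/(6·3)=-75/142, b=Δ1−h1·(2M1+M2)/6=-49/142
seg 2: a=1, c=M2/2=-339/142, d=(M3−M2)/(6·1)=113/142, b=Δ2−h2·(2M2+M3)/6=-29/71
t_q=1/2 → seg 0, τ=1/2; S=2+-721/142·τ+0·τ²+28/71·τ³=-139/284

  seg 0: a=2 b=-721/142 c=0 d=28/71
  seg 1: a=-5 b=-49/142 c=168/71 d=-75/142
  seg 2: a=1 b=-29/71 c=-339/142 d=113/142
S(1/2) = -139/284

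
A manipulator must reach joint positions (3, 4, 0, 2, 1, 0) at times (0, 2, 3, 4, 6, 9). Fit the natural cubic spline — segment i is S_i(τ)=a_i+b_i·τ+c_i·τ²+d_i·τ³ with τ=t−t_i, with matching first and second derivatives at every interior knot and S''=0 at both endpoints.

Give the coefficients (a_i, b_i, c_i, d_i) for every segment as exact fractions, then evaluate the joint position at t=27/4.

  seg 0: a=3 b=2447/921 c=0 d=-3973/7368
  seg 1: a=4 b=-7025/1842 c=-3973/1228 d=11233/3684
  seg 2: a=0 b=-4189/3684 c=1815/307 d=-10223/3684
  seg 3: a=2 b=4351/1842 c=-2963/1228 d=3617/7368
  seg 4: a=1 b=-1288/921 c=327/614 d=-109/1842
S(27/4) = 8871/39296

Δ: Δ0=1/2, Δ1=-4, Δ2=2, Δ3=-1/2, Δ4=-1/3
row 1: diag=6, rhs=-27; c'=1/6, d'=-9/2
row 2: denom=4−1·1/6=23/6; d'=(36−1·-9/2)/(23/6)=243/23
row 3: denom=6−1·6/23=132/23; d'=(-15−1·243/23)/(132/23)=-49/11
row 4: denom=10−2·23/66=307/33; d'=(1−2·-49/11)/(307/33)=327/307
back: M4=327/307
back: M3=-49/11−23/66·327/307=-2963/614
back: M2=243/23−6/23·-2963/614=3630/307
back: M1=-9/2−1/6·3630/307=-3973/614
M: M0=0, M1=-3973/614, M2=3630/307, M3=-2963/614, M4=327/307, M5=0
seg 0: a=3, c=M0/2=0, d=(M1−M0)/(6·2)=-3973/7368, b=Δ0−h0·(2M0+M1)/6=2447/921
seg 1: a=4, c=M1/2=-3973/1228, d=(M2−M1)/(6·1)=11233/3684, b=Δ1−h1·(2M1+M2)/6=-7025/1842
seg 2: a=0, c=M2/2=1815/307, d=(M3−M2)/(6·1)=-10223/3684, b=Δ2−h2·(2M2+M3)/6=-4189/3684
seg 3: a=2, c=M3/2=-2963/1228, d=(M4−M3)/(6·2)=3617/7368, b=Δ3−h3·(2M3+M4)/6=4351/1842
seg 4: a=1, c=M4/2=327/614, d=(M5−M4)/(6·3)=-109/1842, b=Δ4−h4·(2M4+M5)/6=-1288/921
t_q=27/4 → seg 4, τ=3/4; S=1+-1288/921·τ+327/614·τ²+-109/1842·τ³=8871/39296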